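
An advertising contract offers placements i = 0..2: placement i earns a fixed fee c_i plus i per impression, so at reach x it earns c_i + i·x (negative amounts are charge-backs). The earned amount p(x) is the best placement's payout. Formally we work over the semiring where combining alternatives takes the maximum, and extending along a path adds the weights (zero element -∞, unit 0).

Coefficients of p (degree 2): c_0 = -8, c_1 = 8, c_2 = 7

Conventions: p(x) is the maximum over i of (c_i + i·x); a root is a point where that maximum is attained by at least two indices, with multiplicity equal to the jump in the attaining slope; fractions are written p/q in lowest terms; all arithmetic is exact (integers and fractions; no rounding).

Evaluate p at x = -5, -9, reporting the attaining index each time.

p(-5) = max(-8+0·(-5)=-8, 8+1·(-5)=3, 7+2·(-5)=-3) = 3 (attained by i=1)
p(-9) = max(-8+0·(-9)=-8, 8+1·(-9)=-1, 7+2·(-9)=-11) = -1 (attained by i=1)
Answer: p(-5) = 3; p(-9) = -1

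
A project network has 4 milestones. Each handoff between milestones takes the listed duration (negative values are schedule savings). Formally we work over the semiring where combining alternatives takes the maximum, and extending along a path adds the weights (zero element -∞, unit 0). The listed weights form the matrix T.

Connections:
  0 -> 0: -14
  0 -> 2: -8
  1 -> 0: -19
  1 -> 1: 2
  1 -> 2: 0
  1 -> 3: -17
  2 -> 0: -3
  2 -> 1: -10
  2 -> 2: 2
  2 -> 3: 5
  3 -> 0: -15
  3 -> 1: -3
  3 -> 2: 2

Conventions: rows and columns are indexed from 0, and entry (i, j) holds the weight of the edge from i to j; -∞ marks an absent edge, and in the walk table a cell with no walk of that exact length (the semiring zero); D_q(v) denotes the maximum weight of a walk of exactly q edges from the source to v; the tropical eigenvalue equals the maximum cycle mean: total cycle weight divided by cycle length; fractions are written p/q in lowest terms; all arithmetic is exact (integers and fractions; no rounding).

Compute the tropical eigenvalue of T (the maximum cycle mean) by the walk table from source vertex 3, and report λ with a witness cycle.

q=0: [-∞, -∞, -∞, 0]
q=1: [-15, -3, 2, -∞]
q=2: [-1, -1, 4, 7]
q=3: [1, 4, 9, 9]
q=4: [6, 6, 11, 14]
Optimal cycle mean attained by: cycle 2->3->2, total 5 + 2, length 2.
Answer: λ = 7/2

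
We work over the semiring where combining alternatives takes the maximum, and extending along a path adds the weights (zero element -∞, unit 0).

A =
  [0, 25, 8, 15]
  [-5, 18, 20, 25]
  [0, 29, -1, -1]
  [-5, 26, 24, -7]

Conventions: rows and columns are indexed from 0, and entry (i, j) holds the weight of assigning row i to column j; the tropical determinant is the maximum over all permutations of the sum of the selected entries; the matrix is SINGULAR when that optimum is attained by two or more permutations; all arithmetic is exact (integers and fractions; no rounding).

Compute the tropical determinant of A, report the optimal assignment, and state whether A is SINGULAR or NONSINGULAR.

σ = (0, 1, 2, 3): 0 + 18 + (-1) + (-7) = 10
σ = (0, 1, 3, 2): 0 + 18 + (-1) + 24 = 41
σ = (0, 2, 1, 3): 0 + 20 + 29 + (-7) = 42
σ = (0, 2, 3, 1): 0 + 20 + (-1) + 26 = 45
σ = (0, 3, 1, 2): 0 + 25 + 29 + 24 = 78
σ = (0, 3, 2, 1): 0 + 25 + (-1) + 26 = 50
σ = (1, 0, 2, 3): 25 + (-5) + (-1) + (-7) = 12
σ = (1, 0, 3, 2): 25 + (-5) + (-1) + 24 = 43
σ = (1, 2, 0, 3): 25 + 20 + 0 + (-7) = 38
σ = (1, 2, 3, 0): 25 + 20 + (-1) + (-5) = 39
σ = (1, 3, 0, 2): 25 + 25 + 0 + 24 = 74
σ = (1, 3, 2, 0): 25 + 25 + (-1) + (-5) = 44
σ = (2, 0, 1, 3): 8 + (-5) + 29 + (-7) = 25
σ = (2, 0, 3, 1): 8 + (-5) + (-1) + 26 = 28
σ = (2, 1, 0, 3): 8 + 18 + 0 + (-7) = 19
σ = (2, 1, 3, 0): 8 + 18 + (-1) + (-5) = 20
σ = (2, 3, 0, 1): 8 + 25 + 0 + 26 = 59
σ = (2, 3, 1, 0): 8 + 25 + 29 + (-5) = 57
σ = (3, 0, 1, 2): 15 + (-5) + 29 + 24 = 63
σ = (3, 0, 2, 1): 15 + (-5) + (-1) + 26 = 35
σ = (3, 1, 0, 2): 15 + 18 + 0 + 24 = 57
σ = (3, 1, 2, 0): 15 + 18 + (-1) + (-5) = 27
σ = (3, 2, 0, 1): 15 + 20 + 0 + 26 = 61
σ = (3, 2, 1, 0): 15 + 20 + 29 + (-5) = 59
Optimal value attained by: σ = (0, 3, 1, 2).
Answer: det⊕(A) = 78; verdict: NONSINGULAR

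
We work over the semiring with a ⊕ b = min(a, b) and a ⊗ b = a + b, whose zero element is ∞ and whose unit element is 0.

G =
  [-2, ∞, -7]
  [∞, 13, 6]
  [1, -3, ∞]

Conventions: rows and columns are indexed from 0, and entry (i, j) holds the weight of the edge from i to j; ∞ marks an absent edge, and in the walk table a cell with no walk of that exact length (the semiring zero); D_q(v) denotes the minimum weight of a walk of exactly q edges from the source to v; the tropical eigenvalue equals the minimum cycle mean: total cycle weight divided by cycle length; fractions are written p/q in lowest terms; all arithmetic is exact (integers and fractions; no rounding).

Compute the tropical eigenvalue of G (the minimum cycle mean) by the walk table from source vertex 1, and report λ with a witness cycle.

q=0: [∞, 0, ∞]
q=1: [∞, 13, 6]
q=2: [7, 3, 19]
q=3: [5, 16, 0]
Optimal cycle mean attained by: cycle 0->2->0, total (-7) + 1, length 2.
Answer: λ = -3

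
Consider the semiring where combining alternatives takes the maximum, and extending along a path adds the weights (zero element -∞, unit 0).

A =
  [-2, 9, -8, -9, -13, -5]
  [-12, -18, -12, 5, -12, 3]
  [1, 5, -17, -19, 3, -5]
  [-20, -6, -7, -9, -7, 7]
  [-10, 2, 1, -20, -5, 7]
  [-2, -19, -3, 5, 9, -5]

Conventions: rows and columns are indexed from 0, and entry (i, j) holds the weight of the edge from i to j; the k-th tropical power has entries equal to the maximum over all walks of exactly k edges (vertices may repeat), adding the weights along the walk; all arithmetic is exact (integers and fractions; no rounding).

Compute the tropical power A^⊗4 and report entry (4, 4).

A^⊗2:
  [-3, 7, -3, 14, 4, 12]
  [1, -1, 0, 8, 12, 12]
  [-1, 10, 4, 10, 4, 10]
  [5, -2, 4, 12, 16, 2]
  [5, 6, 4, 12, 16, 5]
  [-1, 11, 10, 0, 4, 16]
A^⊗3:
  [10, 8, 9, 17, 21, 21]
  [10, 14, 13, 17, 21, 19]
  [8, 9, 7, 15, 19, 17]
  [6, 18, 17, 7, 11, 23]
  [6, 18, 17, 11, 14, 23]
  [14, 15, 13, 21, 25, 14]
A^⊗4:
  [19, 23, 22, 26, 30, 28]
  [17, 23, 22, 24, 28, 28]
  [15, 21, 20, 22, 26, 26]
  [21, 22, 20, 28, 32, 21]
  [21, 22, 20, 28, 32, 21]
  [15, 27, 26, 20, 23, 32]
Key observation: the optimum is the walk 4->5->4->5->4, with weight 7 + 9 + 7 + 9 = 32.
Optimal value attained by: walk 4->5->4->5->4.
Answer: (A^⊗4)[4][4] = 32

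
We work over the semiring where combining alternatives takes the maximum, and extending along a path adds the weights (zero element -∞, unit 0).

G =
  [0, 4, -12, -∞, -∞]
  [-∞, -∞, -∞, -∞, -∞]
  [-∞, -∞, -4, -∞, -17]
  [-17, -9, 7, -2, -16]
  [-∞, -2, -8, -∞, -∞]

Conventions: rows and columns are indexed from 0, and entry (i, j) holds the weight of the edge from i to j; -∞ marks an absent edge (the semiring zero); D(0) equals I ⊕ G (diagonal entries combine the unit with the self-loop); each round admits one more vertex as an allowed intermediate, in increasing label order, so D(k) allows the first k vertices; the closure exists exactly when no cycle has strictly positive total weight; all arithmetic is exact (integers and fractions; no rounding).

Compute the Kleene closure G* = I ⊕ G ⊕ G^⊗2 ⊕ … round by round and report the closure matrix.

D(0):
  [0, 4, -12, -∞, -∞]
  [-∞, 0, -∞, -∞, -∞]
  [-∞, -∞, 0, -∞, -17]
  [-17, -9, 7, 0, -16]
  [-∞, -2, -8, -∞, 0]
D(1):
  [0, 4, -12, -∞, -∞]
  [-∞, 0, -∞, -∞, -∞]
  [-∞, -∞, 0, -∞, -17]
  [-17, -9, 7, 0, -16]
  [-∞, -2, -8, -∞, 0]
D(2):
  [0, 4, -12, -∞, -∞]
  [-∞, 0, -∞, -∞, -∞]
  [-∞, -∞, 0, -∞, -17]
  [-17, -9, 7, 0, -16]
  [-∞, -2, -8, -∞, 0]
D(3):
  [0, 4, -12, -∞, -29]
  [-∞, 0, -∞, -∞, -∞]
  [-∞, -∞, 0, -∞, -17]
  [-17, -9, 7, 0, -10]
  [-∞, -2, -8, -∞, 0]
D(4):
  [0, 4, -12, -∞, -29]
  [-∞, 0, -∞, -∞, -∞]
  [-∞, -∞, 0, -∞, -17]
  [-17, -9, 7, 0, -10]
  [-∞, -2, -8, -∞, 0]
D(5):
  [0, 4, -12, -∞, -29]
  [-∞, 0, -∞, -∞, -∞]
  [-∞, -19, 0, -∞, -17]
  [-17, -9, 7, 0, -10]
  [-∞, -2, -8, -∞, 0]
Answer: G* = [[0, 4, -12, -∞, -29], [-∞, 0, -∞, -∞, -∞], [-∞, -19, 0, -∞, -17], [-17, -9, 7, 0, -10], [-∞, -2, -8, -∞, 0]]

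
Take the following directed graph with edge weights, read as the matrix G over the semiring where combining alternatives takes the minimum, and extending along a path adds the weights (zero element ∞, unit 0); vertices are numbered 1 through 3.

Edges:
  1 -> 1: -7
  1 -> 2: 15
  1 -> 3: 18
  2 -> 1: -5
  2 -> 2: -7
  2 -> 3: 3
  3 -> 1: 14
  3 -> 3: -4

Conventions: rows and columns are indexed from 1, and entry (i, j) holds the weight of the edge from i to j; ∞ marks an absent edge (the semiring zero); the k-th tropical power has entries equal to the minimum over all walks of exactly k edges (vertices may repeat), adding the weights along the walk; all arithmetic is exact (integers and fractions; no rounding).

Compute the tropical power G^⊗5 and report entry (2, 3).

G^⊗2:
  [-14, 8, 11]
  [-12, -14, -4]
  [7, 29, -8]
G^⊗3:
  [-21, 1, 4]
  [-19, -21, -11]
  [0, 22, -12]
G^⊗4:
  [-28, -6, -3]
  [-26, -28, -18]
  [-7, 15, -16]
G^⊗5:
  [-35, -13, -10]
  [-33, -35, -25]
  [-14, 8, -20]
Key observation: the optimum is the walk 2->2->2->2->2->3, with weight (-7) + (-7) + (-7) + (-7) + 3 = -25.
Optimal value attained by: walk 2->2->2->2->2->3.
Answer: (G^⊗5)[2][3] = -25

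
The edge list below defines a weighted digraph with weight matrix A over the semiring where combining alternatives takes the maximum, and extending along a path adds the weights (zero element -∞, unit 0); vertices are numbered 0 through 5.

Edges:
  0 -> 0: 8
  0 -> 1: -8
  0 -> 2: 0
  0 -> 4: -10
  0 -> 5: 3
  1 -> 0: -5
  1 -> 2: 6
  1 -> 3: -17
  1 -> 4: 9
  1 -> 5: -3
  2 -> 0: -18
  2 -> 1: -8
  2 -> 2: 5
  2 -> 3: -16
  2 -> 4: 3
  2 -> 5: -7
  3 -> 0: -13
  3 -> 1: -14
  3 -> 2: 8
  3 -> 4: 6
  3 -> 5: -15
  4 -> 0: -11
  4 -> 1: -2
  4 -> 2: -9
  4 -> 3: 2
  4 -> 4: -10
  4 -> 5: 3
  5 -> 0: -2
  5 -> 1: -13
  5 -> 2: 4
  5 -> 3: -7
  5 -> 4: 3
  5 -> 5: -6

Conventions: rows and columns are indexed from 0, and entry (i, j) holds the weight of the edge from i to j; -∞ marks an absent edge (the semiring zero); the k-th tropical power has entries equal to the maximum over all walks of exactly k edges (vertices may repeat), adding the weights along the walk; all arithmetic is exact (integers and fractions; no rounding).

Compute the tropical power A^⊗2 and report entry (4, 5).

A^⊗2:
  [16, 0, 8, -4, 6, 11]
  [3, 7, 11, 11, 9, 12]
  [-8, 1, 10, 5, 8, 6]
  [-5, 4, 13, 8, 11, 9]
  [1, -10, 10, -4, 8, -3]
  [6, 1, 9, 5, 7, 6]
Key observation: the optimum is the walk 4->5->5, with weight 3 + (-6) = -3.
Optimal value attained by: walk 4->5->5.
Answer: (A^⊗2)[4][5] = -3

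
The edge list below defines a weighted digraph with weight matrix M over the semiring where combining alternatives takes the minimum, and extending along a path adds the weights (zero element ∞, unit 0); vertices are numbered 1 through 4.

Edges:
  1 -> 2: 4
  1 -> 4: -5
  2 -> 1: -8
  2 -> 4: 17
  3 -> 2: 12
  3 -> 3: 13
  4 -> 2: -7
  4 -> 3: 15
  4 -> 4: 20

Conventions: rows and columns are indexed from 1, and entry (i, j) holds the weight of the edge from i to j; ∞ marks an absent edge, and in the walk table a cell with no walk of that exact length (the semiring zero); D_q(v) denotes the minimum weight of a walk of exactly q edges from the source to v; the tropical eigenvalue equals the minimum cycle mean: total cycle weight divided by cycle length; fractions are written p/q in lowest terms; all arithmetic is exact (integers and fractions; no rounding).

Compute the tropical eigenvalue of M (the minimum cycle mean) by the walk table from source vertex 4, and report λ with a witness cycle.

q=0: [∞, ∞, ∞, 0]
q=1: [∞, -7, 15, 20]
q=2: [-15, 13, 28, 10]
q=3: [5, -11, 25, -20]
q=4: [-19, -27, -5, 0]
Optimal cycle mean attained by: cycle 1->4->2->1, total (-5) + (-7) + (-8), length 3.
Answer: λ = -20/3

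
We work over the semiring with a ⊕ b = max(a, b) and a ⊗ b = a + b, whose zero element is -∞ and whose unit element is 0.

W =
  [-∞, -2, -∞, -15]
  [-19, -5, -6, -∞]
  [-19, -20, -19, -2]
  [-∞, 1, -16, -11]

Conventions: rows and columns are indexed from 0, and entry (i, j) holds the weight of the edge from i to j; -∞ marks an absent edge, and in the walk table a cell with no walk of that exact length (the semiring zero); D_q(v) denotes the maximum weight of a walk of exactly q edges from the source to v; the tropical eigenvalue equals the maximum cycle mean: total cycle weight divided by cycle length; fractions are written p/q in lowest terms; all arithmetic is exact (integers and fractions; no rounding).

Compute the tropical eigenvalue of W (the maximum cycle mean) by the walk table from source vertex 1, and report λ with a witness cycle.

q=0: [-∞, 0, -∞, -∞]
q=1: [-19, -5, -6, -∞]
q=2: [-24, -10, -11, -8]
q=3: [-29, -7, -16, -13]
q=4: [-26, -12, -13, -18]
Optimal cycle mean attained by: cycle 1->2->3->1, total (-6) + (-2) + 1, length 3.
Answer: λ = -7/3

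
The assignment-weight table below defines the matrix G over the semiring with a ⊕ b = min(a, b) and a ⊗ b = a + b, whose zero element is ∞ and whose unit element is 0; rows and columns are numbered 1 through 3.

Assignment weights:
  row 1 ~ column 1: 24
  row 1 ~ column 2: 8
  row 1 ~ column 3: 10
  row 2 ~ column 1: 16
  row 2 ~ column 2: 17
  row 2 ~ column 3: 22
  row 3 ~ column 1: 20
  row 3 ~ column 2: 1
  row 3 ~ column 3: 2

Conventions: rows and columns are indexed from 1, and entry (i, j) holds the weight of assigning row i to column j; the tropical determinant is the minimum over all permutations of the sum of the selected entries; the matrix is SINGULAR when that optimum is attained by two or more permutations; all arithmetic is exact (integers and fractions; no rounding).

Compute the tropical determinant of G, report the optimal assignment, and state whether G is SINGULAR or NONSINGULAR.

σ = (1, 2, 3): 24 + 17 + 2 = 43
σ = (1, 3, 2): 24 + 22 + 1 = 47
σ = (2, 1, 3): 8 + 16 + 2 = 26
σ = (2, 3, 1): 8 + 22 + 20 = 50
σ = (3, 1, 2): 10 + 16 + 1 = 27
σ = (3, 2, 1): 10 + 17 + 20 = 47
Optimal value attained by: σ = (2, 1, 3).
Answer: det⊕(G) = 26; verdict: NONSINGULAR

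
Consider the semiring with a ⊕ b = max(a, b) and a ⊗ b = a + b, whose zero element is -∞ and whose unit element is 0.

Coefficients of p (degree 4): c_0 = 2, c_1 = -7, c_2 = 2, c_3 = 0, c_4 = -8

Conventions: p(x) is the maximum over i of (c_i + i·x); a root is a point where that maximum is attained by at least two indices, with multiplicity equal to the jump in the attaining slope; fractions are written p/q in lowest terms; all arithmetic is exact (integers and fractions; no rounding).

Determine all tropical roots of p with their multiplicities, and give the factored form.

hull edge (i=0, c=2) to (i=2, c=2): slope 0, span 2
hull edge (i=2, c=2) to (i=3, c=0): slope -2, span 1
hull edge (i=3, c=0) to (i=4, c=-8): slope -8, span 1
Factored form: p(x) = -8 ⊗ (x ⊕ 0) ⊗ (x ⊕ 0) ⊗ (x ⊕ 2) ⊗ (x ⊕ 8)
Answer: roots = 0 (mult 2), 2 (mult 1), 8 (mult 1)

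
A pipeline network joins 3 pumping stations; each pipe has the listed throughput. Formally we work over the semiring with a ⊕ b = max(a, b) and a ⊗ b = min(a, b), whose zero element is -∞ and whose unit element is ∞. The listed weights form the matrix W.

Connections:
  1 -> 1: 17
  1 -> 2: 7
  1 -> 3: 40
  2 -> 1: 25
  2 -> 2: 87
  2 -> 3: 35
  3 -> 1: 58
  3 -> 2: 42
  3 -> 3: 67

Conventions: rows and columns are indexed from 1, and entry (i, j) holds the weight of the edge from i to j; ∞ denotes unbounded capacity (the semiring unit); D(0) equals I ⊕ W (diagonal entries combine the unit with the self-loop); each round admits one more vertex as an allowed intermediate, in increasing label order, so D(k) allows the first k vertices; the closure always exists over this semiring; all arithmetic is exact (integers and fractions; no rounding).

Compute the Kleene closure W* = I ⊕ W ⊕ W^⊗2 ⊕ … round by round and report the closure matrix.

D(0):
  [∞, 7, 40]
  [25, ∞, 35]
  [58, 42, ∞]
D(1):
  [∞, 7, 40]
  [25, ∞, 35]
  [58, 42, ∞]
D(2):
  [∞, 7, 40]
  [25, ∞, 35]
  [58, 42, ∞]
D(3):
  [∞, 40, 40]
  [35, ∞, 35]
  [58, 42, ∞]
Answer: W* = [[∞, 40, 40], [35, ∞, 35], [58, 42, ∞]]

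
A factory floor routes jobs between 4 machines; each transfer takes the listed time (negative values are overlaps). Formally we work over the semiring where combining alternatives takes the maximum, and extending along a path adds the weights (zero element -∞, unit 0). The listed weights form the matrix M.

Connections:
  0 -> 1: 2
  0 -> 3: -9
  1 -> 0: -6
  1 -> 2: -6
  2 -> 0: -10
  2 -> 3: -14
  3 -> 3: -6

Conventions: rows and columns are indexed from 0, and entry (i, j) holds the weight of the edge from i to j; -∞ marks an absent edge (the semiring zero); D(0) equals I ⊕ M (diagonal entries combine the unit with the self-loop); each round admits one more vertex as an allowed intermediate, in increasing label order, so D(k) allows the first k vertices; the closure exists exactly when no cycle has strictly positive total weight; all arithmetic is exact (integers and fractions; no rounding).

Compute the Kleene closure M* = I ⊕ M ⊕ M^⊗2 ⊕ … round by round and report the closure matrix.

D(0):
  [0, 2, -∞, -9]
  [-6, 0, -6, -∞]
  [-10, -∞, 0, -14]
  [-∞, -∞, -∞, 0]
D(1):
  [0, 2, -∞, -9]
  [-6, 0, -6, -15]
  [-10, -8, 0, -14]
  [-∞, -∞, -∞, 0]
D(2):
  [0, 2, -4, -9]
  [-6, 0, -6, -15]
  [-10, -8, 0, -14]
  [-∞, -∞, -∞, 0]
D(3):
  [0, 2, -4, -9]
  [-6, 0, -6, -15]
  [-10, -8, 0, -14]
  [-∞, -∞, -∞, 0]
D(4):
  [0, 2, -4, -9]
  [-6, 0, -6, -15]
  [-10, -8, 0, -14]
  [-∞, -∞, -∞, 0]
Answer: M* = [[0, 2, -4, -9], [-6, 0, -6, -15], [-10, -8, 0, -14], [-∞, -∞, -∞, 0]]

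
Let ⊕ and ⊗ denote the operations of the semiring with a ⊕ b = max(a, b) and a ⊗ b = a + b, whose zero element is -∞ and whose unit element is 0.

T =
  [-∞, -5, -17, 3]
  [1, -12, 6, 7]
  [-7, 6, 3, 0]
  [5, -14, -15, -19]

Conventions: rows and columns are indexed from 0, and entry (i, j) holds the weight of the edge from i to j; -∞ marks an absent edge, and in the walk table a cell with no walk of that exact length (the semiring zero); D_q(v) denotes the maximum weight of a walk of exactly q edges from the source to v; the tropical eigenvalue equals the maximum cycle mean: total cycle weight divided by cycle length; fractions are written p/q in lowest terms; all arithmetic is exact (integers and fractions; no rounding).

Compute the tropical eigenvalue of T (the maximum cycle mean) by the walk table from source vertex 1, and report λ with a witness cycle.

q=0: [-∞, 0, -∞, -∞]
q=1: [1, -12, 6, 7]
q=2: [12, 12, 9, 6]
q=3: [13, 15, 18, 19]
q=4: [24, 24, 21, 22]
Optimal cycle mean attained by: cycle 1->2->1, total 6 + 6, length 2.
Answer: λ = 6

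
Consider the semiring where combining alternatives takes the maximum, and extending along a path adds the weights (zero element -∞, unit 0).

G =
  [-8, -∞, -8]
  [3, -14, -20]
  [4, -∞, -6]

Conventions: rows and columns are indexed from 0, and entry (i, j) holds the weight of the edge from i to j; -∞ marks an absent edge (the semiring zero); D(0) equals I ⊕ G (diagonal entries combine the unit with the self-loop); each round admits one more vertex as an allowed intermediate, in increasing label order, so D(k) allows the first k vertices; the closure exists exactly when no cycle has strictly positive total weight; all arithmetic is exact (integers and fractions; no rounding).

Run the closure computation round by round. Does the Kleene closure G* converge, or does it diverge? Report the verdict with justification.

D(0):
  [0, -∞, -8]
  [3, 0, -20]
  [4, -∞, 0]
D(1):
  [0, -∞, -8]
  [3, 0, -5]
  [4, -∞, 0]
D(2):
  [0, -∞, -8]
  [3, 0, -5]
  [4, -∞, 0]
D(3):
  [0, -∞, -8]
  [3, 0, -5]
  [4, -∞, 0]
Key observation: every diagonal entry stays at the unit through all rounds, so no improving cycle exists.
Answer: CONVERGES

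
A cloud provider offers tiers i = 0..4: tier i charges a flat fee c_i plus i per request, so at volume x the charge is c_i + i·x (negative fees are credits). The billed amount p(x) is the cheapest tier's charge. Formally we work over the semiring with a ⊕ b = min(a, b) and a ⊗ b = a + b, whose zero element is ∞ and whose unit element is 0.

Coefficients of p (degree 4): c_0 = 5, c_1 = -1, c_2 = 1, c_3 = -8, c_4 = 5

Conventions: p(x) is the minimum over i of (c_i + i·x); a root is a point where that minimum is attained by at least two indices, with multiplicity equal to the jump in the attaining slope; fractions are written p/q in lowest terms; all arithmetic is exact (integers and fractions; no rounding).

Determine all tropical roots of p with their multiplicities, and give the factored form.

hull edge (i=0, c=5) to (i=1, c=-1): slope -6, span 1
hull edge (i=1, c=-1) to (i=3, c=-8): slope -7/2, span 2
hull edge (i=3, c=-8) to (i=4, c=5): slope 13, span 1
Factored form: p(x) = 5 ⊗ (x ⊕ (-13)) ⊗ (x ⊕ 7/2) ⊗ (x ⊕ 7/2) ⊗ (x ⊕ 6)
Answer: roots = -13 (mult 1), 7/2 (mult 2), 6 (mult 1)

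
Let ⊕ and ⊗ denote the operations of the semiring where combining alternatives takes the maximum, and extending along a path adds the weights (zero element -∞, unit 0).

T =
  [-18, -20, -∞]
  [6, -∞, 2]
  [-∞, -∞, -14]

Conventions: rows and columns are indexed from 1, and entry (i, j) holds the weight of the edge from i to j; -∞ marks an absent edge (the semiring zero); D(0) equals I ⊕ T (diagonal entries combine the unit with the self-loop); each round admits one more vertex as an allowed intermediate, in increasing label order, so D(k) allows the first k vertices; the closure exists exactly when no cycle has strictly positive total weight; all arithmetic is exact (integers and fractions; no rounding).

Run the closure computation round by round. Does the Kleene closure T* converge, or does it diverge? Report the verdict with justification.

D(0):
  [0, -20, -∞]
  [6, 0, 2]
  [-∞, -∞, 0]
D(1):
  [0, -20, -∞]
  [6, 0, 2]
  [-∞, -∞, 0]
D(2):
  [0, -20, -18]
  [6, 0, 2]
  [-∞, -∞, 0]
D(3):
  [0, -20, -18]
  [6, 0, 2]
  [-∞, -∞, 0]
Key observation: every diagonal entry stays at the unit through all rounds, so no improving cycle exists.
Answer: CONVERGES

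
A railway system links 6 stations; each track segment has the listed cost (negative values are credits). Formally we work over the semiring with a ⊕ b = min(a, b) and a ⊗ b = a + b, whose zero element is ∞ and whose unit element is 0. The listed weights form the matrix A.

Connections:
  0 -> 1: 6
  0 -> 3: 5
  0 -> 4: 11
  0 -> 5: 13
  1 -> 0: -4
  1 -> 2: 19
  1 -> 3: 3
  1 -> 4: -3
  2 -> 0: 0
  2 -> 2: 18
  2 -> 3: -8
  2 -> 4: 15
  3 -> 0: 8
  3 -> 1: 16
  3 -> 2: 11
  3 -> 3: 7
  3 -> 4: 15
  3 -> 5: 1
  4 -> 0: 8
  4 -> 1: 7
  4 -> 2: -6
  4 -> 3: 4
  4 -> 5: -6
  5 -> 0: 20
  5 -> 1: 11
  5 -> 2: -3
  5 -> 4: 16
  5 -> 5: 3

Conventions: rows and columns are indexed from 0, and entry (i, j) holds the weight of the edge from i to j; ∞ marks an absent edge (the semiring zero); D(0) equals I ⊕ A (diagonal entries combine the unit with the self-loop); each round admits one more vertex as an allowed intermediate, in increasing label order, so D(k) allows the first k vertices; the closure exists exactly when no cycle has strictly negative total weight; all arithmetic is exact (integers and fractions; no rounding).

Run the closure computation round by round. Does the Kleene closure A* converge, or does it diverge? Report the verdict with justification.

D(0):
  [0, 6, ∞, 5, 11, 13]
  [-4, 0, 19, 3, -3, ∞]
  [0, ∞, 0, -8, 15, ∞]
  [8, 16, 11, 0, 15, 1]
  [8, 7, -6, 4, 0, -6]
  [20, 11, -3, ∞, 16, 0]
D(1):
  [0, 6, ∞, 5, 11, 13]
  [-4, 0, 19, 1, -3, 9]
  [0, 6, 0, -8, 11, 13]
  [8, 14, 11, 0, 15, 1]
  [8, 7, -6, 4, 0, -6]
  [20, 11, -3, 25, 16, 0]
D(2):
  [0, 6, 25, 5, 3, 13]
  [-4, 0, 19, 1, -3, 9]
  [0, 6, 0, -8, 3, 13]
  [8, 14, 11, 0, 11, 1]
  [3, 7, -6, 4, 0, -6]
  [7, 11, -3, 12, 8, 0]
Detection: at round 3, diagonal entry (4, 4) turns strictly negative.
Key observation: the cycle 4->2->0->1->4 has total weight (-6) + 0 + 6 + (-3), which is strictly negative.
Answer: DIVERGES — negative cycle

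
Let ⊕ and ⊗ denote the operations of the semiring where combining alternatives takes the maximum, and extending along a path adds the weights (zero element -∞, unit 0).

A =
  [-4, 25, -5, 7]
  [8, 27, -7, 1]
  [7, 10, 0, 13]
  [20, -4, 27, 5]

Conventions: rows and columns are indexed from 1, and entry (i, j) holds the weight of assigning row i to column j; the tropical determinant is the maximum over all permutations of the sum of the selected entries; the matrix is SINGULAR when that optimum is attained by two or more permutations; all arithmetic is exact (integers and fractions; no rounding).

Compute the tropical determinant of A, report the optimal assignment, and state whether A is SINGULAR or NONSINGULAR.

σ = (1, 2, 3, 4): (-4) + 27 + 0 + 5 = 28
σ = (1, 2, 4, 3): (-4) + 27 + 13 + 27 = 63
σ = (1, 3, 2, 4): (-4) + (-7) + 10 + 5 = 4
σ = (1, 3, 4, 2): (-4) + (-7) + 13 + (-4) = -2
σ = (1, 4, 2, 3): (-4) + 1 + 10 + 27 = 34
σ = (1, 4, 3, 2): (-4) + 1 + 0 + (-4) = -7
σ = (2, 1, 3, 4): 25 + 8 + 0 + 5 = 38
σ = (2, 1, 4, 3): 25 + 8 + 13 + 27 = 73
σ = (2, 3, 1, 4): 25 + (-7) + 7 + 5 = 30
σ = (2, 3, 4, 1): 25 + (-7) + 13 + 20 = 51
σ = (2, 4, 1, 3): 25 + 1 + 7 + 27 = 60
σ = (2, 4, 3, 1): 25 + 1 + 0 + 20 = 46
σ = (3, 1, 2, 4): (-5) + 8 + 10 + 5 = 18
σ = (3, 1, 4, 2): (-5) + 8 + 13 + (-4) = 12
σ = (3, 2, 1, 4): (-5) + 27 + 7 + 5 = 34
σ = (3, 2, 4, 1): (-5) + 27 + 13 + 20 = 55
σ = (3, 4, 1, 2): (-5) + 1 + 7 + (-4) = -1
σ = (3, 4, 2, 1): (-5) + 1 + 10 + 20 = 26
σ = (4, 1, 2, 3): 7 + 8 + 10 + 27 = 52
σ = (4, 1, 3, 2): 7 + 8 + 0 + (-4) = 11
σ = (4, 2, 1, 3): 7 + 27 + 7 + 27 = 68
σ = (4, 2, 3, 1): 7 + 27 + 0 + 20 = 54
σ = (4, 3, 1, 2): 7 + (-7) + 7 + (-4) = 3
σ = (4, 3, 2, 1): 7 + (-7) + 10 + 20 = 30
Optimal value attained by: σ = (2, 1, 4, 3).
Answer: det⊕(A) = 73; verdict: NONSINGULAR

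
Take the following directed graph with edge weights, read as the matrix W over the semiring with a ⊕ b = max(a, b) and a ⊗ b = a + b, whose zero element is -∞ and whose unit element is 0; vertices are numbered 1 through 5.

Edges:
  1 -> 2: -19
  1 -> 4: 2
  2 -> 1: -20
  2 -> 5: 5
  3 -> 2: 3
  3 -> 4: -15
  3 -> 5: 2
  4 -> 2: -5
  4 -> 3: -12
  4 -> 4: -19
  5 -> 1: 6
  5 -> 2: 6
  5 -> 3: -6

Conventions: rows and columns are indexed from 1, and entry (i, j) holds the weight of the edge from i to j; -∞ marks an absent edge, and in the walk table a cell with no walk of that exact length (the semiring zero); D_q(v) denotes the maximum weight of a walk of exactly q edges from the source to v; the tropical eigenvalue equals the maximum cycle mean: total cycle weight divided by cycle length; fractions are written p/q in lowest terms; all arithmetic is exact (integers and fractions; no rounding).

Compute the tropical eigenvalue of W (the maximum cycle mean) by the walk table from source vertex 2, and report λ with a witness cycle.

q=0: [-∞, 0, -∞, -∞, -∞]
q=1: [-20, -∞, -∞, -∞, 5]
q=2: [11, 11, -1, -18, -∞]
q=3: [-9, 2, -30, 13, 16]
q=4: [22, 22, 10, -6, 7]
q=5: [13, 13, 1, 24, 27]
Optimal cycle mean attained by: cycle 2->5->2, total 5 + 6, length 2.
Answer: λ = 11/2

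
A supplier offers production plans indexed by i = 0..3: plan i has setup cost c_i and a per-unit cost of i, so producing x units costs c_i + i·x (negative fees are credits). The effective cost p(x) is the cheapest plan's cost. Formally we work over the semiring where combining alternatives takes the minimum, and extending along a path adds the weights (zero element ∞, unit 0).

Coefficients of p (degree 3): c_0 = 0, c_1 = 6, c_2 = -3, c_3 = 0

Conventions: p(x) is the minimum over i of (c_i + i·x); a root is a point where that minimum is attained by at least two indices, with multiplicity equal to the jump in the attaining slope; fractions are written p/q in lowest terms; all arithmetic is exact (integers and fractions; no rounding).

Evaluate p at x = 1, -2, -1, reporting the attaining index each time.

p(1) = min(0+0·1=0, 6+1·1=7, -3+2·1=-1, 0+3·1=3) = -1 (attained by i=2)
p(-2) = min(0+0·(-2)=0, 6+1·(-2)=4, -3+2·(-2)=-7, 0+3·(-2)=-6) = -7 (attained by i=2)
p(-1) = min(0+0·(-1)=0, 6+1·(-1)=5, -3+2·(-1)=-5, 0+3·(-1)=-3) = -5 (attained by i=2)
Answer: p(1) = -1; p(-2) = -7; p(-1) = -5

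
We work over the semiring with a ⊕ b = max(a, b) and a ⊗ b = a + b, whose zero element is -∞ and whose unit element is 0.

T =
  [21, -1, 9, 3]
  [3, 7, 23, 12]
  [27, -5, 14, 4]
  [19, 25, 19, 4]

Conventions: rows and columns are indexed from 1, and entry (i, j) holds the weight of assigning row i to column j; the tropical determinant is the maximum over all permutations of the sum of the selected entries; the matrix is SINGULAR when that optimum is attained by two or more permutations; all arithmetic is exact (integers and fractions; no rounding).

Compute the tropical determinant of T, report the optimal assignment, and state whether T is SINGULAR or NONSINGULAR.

σ = (1, 2, 3, 4): 21 + 7 + 14 + 4 = 46
σ = (1, 2, 4, 3): 21 + 7 + 4 + 19 = 51
σ = (1, 3, 2, 4): 21 + 23 + (-5) + 4 = 43
σ = (1, 3, 4, 2): 21 + 23 + 4 + 25 = 73
σ = (1, 4, 2, 3): 21 + 12 + (-5) + 19 = 47
σ = (1, 4, 3, 2): 21 + 12 + 14 + 25 = 72
σ = (2, 1, 3, 4): (-1) + 3 + 14 + 4 = 20
σ = (2, 1, 4, 3): (-1) + 3 + 4 + 19 = 25
σ = (2, 3, 1, 4): (-1) + 23 + 27 + 4 = 53
σ = (2, 3, 4, 1): (-1) + 23 + 4 + 19 = 45
σ = (2, 4, 1, 3): (-1) + 12 + 27 + 19 = 57
σ = (2, 4, 3, 1): (-1) + 12 + 14 + 19 = 44
σ = (3, 1, 2, 4): 9 + 3 + (-5) + 4 = 11
σ = (3, 1, 4, 2): 9 + 3 + 4 + 25 = 41
σ = (3, 2, 1, 4): 9 + 7 + 27 + 4 = 47
σ = (3, 2, 4, 1): 9 + 7 + 4 + 19 = 39
σ = (3, 4, 1, 2): 9 + 12 + 27 + 25 = 73
σ = (3, 4, 2, 1): 9 + 12 + (-5) + 19 = 35
σ = (4, 1, 2, 3): 3 + 3 + (-5) + 19 = 20
σ = (4, 1, 3, 2): 3 + 3 + 14 + 25 = 45
σ = (4, 2, 1, 3): 3 + 7 + 27 + 19 = 56
σ = (4, 2, 3, 1): 3 + 7 + 14 + 19 = 43
σ = (4, 3, 1, 2): 3 + 23 + 27 + 25 = 78
σ = (4, 3, 2, 1): 3 + 23 + (-5) + 19 = 40
Optimal value attained by: σ = (4, 3, 1, 2).
Answer: det⊕(T) = 78; verdict: NONSINGULAR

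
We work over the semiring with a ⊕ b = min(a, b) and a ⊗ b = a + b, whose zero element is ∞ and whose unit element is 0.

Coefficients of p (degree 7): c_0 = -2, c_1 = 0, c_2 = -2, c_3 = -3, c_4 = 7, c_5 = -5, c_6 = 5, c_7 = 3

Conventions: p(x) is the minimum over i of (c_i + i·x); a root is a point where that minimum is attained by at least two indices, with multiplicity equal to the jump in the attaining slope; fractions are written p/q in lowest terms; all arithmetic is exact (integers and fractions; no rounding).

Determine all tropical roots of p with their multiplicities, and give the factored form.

hull edge (i=0, c=-2) to (i=5, c=-5): slope -3/5, span 5
hull edge (i=5, c=-5) to (i=7, c=3): slope 4, span 2
Factored form: p(x) = 3 ⊗ (x ⊕ (-4)) ⊗ (x ⊕ (-4)) ⊗ (x ⊕ 3/5) ⊗ (x ⊕ 3/5) ⊗ (x ⊕ 3/5) ⊗ (x ⊕ 3/5) ⊗ (x ⊕ 3/5)
Answer: roots = -4 (mult 2), 3/5 (mult 5)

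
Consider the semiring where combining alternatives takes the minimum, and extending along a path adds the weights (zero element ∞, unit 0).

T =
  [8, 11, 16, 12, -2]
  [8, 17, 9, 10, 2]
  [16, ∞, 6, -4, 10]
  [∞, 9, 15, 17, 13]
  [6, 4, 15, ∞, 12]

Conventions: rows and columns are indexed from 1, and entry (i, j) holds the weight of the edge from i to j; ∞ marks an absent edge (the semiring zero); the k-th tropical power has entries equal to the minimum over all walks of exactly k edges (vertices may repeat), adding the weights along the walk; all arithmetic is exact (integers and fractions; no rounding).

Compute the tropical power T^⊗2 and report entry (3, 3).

T^⊗2:
  [4, 2, 13, 12, 6]
  [8, 6, 15, 5, 6]
  [16, 5, 11, 2, 9]
  [17, 17, 18, 11, 11]
  [12, 16, 13, 11, 4]
Key observation: the optimum is the walk 3->4->3, with weight (-4) + 15 = 11.
Optimal value attained by: walk 3->4->3.
Answer: (T^⊗2)[3][3] = 11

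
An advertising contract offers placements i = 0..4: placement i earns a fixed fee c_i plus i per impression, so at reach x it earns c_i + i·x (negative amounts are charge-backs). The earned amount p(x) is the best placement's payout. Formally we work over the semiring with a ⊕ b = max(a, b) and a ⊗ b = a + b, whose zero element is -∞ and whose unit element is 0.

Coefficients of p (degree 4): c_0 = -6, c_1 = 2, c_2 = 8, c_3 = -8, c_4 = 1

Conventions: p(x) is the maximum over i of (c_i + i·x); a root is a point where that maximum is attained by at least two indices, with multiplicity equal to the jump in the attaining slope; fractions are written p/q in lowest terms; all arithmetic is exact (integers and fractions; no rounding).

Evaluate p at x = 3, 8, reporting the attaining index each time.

p(3) = max(-6+0·3=-6, 2+1·3=5, 8+2·3=14, -8+3·3=1, 1+4·3=13) = 14 (attained by i=2)
p(8) = max(-6+0·8=-6, 2+1·8=10, 8+2·8=24, -8+3·8=16, 1+4·8=33) = 33 (attained by i=4)
Answer: p(3) = 14; p(8) = 33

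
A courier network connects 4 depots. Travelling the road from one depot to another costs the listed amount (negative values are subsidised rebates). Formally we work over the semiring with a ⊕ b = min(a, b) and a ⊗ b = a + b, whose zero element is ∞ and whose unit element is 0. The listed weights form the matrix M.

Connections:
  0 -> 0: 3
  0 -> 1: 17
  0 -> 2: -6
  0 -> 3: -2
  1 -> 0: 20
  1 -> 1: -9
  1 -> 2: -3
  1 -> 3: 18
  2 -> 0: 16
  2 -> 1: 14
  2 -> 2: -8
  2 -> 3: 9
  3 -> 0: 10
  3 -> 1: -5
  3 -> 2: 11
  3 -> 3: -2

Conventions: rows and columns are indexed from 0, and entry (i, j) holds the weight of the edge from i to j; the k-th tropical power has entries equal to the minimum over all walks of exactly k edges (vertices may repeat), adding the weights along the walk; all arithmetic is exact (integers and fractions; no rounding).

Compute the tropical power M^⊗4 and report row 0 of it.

M^⊗2:
  [6, -7, -14, -4]
  [11, -18, -12, 6]
  [8, 4, -16, 1]
  [8, -14, -8, -4]
M^⊗3:
  [2, -16, -22, -6]
  [2, -27, -21, -3]
  [0, -5, -24, -7]
  [6, -23, -17, -6]
M^⊗4:
  [-6, -25, -30, -13]
  [-7, -36, -30, -12]
  [-8, -14, -32, -15]
  [-3, -32, -26, -8]
Answer: row 0 of M^⊗4 = [-6, -25, -30, -13]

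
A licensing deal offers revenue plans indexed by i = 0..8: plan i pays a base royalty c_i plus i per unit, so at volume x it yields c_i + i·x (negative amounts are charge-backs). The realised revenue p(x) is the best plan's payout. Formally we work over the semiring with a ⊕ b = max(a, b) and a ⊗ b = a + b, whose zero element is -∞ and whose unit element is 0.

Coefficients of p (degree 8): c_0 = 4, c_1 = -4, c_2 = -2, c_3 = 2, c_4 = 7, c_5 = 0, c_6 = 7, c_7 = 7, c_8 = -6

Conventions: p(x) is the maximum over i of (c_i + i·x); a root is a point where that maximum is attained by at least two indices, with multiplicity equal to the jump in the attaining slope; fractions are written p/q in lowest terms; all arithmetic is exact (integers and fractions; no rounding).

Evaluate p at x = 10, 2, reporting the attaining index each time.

p(10) = max(4+0·10=4, -4+1·10=6, -2+2·10=18, 2+3·10=32, 7+4·10=47, 0+5·10=50, 7+6·10=67, 7+7·10=77, -6+8·10=74) = 77 (attained by i=7)
p(2) = max(4+0·2=4, -4+1·2=-2, -2+2·2=2, 2+3·2=8, 7+4·2=15, 0+5·2=10, 7+6·2=19, 7+7·2=21, -6+8·2=10) = 21 (attained by i=7)
Answer: p(10) = 77; p(2) = 21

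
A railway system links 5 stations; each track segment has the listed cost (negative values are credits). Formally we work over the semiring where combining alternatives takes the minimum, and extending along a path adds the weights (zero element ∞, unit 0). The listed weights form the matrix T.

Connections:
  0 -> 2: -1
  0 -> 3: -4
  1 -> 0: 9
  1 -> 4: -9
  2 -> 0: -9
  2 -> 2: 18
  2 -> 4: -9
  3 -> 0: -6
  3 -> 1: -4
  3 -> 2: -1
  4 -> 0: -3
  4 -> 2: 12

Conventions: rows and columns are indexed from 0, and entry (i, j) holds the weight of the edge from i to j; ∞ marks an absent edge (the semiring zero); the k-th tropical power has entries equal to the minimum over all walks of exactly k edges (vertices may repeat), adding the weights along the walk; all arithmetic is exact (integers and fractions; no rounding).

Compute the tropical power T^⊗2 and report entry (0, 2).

T^⊗2:
  [-10, -8, -5, ∞, -10]
  [-12, ∞, 3, 5, ∞]
  [-12, ∞, -10, -13, 9]
  [-10, ∞, -7, -10, -13]
  [3, ∞, -4, -7, 3]
Key observation: the optimum is the walk 0->3->2, with weight (-4) + (-1) = -5.
Optimal value attained by: walk 0->3->2.
Answer: (T^⊗2)[0][2] = -5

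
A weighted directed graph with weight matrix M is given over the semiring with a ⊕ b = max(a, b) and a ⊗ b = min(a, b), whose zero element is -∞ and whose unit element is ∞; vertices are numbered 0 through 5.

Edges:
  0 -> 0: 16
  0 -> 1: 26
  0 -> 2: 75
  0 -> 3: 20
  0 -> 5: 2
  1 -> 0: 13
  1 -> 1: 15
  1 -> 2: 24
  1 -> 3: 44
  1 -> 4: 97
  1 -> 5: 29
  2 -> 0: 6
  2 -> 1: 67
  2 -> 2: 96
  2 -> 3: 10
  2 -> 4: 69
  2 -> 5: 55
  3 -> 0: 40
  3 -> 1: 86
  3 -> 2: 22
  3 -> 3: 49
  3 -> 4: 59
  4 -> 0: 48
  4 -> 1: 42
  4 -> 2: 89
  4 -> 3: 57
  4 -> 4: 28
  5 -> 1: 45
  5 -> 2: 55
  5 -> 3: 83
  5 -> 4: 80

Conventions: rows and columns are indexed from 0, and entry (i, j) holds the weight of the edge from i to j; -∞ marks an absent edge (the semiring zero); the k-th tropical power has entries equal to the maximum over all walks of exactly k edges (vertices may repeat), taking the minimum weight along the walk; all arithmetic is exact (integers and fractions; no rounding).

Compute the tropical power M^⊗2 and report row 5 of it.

M^⊗2:
  [20, 67, 75, 26, 69, 55]
  [48, 44, 89, 57, 44, 24]
  [48, 67, 96, 57, 69, 55]
  [48, 49, 59, 57, 86, 29]
  [40, 67, 89, 49, 69, 55]
  [48, 83, 80, 57, 59, 55]
Answer: row 5 of M^⊗2 = [48, 83, 80, 57, 59, 55]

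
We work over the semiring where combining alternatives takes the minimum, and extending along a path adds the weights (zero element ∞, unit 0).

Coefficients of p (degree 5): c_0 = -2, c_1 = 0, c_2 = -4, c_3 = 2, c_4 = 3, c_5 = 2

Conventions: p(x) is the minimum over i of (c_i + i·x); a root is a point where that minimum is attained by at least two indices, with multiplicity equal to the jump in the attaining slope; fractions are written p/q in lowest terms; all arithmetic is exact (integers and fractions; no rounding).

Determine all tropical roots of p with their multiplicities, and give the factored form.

hull edge (i=0, c=-2) to (i=2, c=-4): slope -1, span 2
hull edge (i=2, c=-4) to (i=5, c=2): slope 2, span 3
Factored form: p(x) = 2 ⊗ (x ⊕ (-2)) ⊗ (x ⊕ (-2)) ⊗ (x ⊕ (-2)) ⊗ (x ⊕ 1) ⊗ (x ⊕ 1)
Answer: roots = -2 (mult 3), 1 (mult 2)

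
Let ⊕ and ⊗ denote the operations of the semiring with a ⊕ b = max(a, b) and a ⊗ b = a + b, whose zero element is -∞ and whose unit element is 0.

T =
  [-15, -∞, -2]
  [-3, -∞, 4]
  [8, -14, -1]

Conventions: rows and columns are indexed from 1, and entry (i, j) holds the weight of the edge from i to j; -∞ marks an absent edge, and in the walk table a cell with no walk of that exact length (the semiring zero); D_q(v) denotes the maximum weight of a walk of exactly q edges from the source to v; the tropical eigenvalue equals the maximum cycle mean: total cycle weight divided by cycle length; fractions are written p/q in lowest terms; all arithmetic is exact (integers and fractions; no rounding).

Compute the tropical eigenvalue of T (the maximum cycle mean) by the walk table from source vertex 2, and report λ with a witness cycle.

q=0: [-∞, 0, -∞]
q=1: [-3, -∞, 4]
q=2: [12, -10, 3]
q=3: [11, -11, 10]
Optimal cycle mean attained by: cycle 1->3->1, total (-2) + 8, length 2.
Answer: λ = 3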